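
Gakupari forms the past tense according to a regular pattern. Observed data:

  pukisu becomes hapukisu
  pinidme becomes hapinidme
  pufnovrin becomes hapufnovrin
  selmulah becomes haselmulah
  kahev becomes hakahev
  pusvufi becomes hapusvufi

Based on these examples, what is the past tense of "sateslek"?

Every pair shown (pukisu → hapukisu, pinidme → hapinidme, pufnovrin → hapufnovrin, …) follows the same rule: add the prefix ha-.
So sateslek → hasateslek.

hasateslek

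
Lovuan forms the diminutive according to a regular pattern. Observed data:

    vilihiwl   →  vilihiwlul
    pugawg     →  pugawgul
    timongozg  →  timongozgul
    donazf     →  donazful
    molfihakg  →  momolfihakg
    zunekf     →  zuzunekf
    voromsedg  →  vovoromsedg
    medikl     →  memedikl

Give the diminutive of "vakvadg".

pugawg and molfihakg both end in -g yet inflect differently (pugawgul, momolfihakg), so the final letter is not what conditions the rule; the second-to-last letter is.
"vakvadg" has second-to-last letter 'd'. The one such stem in the data (voromsedg → vovoromsedg) repeats the first consonant+vowel as a prefix (as do molfihakg, zunekf), so the same rule applies.
The other pattern: stems whose second-to-last letter is 'w' or 'z' add -ul.
So vakvadg → vavakvadg.

vavakvadg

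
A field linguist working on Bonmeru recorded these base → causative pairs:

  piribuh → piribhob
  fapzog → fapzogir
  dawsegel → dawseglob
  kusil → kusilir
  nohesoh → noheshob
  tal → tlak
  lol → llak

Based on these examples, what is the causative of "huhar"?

tal and kusil both end in -l yet inflect differently (tlak, kusilir), so the final letter is not what conditions the rule; the number of vowels is.
"huhar" has 2 vowels. The stems with 2 vowels (kusil → kusilir, fapzog → fapzogir) add -ir.
The other patterns: stems with 1 vowel delete the last vowel and add -ak; stems with 3 vowels delete the last vowel and add -ob.
So huhar → huharir.

huharir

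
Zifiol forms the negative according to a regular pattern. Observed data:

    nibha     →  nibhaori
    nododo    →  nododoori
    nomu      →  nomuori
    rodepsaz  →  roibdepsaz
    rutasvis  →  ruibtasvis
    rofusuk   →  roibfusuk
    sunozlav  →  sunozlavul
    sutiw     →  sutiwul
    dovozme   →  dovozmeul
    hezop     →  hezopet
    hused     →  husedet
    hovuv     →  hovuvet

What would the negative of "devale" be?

sunozlav and hovuv both end in -v yet inflect differently (sunozlavul, hovuvet), so the final letter is not what conditions the rule; the first letter is.
"devale" begins with d-. The one such stem in the data (dovozme → dovozmeul) adds -ul, so the same rule applies.
The other patterns: stems beginning with n- add -ori; stems beginning with r- insert -ib- after the first vowel; stems beginning with h- add -et.
So devale → devaleul.

devaleul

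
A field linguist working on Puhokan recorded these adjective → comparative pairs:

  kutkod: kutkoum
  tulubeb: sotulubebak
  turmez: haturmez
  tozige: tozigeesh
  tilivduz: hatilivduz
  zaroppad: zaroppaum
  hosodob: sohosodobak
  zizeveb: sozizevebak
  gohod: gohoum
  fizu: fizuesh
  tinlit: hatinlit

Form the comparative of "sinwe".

"sinwe" ends in -e. The one such stem in the data (tozige → tozigeesh) adds -esh, so the same rule applies.
So sinwe → sinweesh.

sinweesh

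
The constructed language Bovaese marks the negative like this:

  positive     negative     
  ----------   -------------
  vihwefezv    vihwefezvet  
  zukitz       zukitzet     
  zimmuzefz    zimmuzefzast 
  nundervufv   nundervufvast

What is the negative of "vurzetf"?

vurzetfet

zukitz and zimmuzefz both end in -z yet inflect differently (zukitzet, zimmuzefzast), so the final letter is not what conditions the rule; the second-to-last letter is.
"vurzetf" has second-to-last letter 't'. The one such stem in the data (zukitz → zukitzet) adds -et, so the same rule applies.
The other pattern: stems whose second-to-last letter is 'f' add -ast.
So vurzetf → vurzetfet.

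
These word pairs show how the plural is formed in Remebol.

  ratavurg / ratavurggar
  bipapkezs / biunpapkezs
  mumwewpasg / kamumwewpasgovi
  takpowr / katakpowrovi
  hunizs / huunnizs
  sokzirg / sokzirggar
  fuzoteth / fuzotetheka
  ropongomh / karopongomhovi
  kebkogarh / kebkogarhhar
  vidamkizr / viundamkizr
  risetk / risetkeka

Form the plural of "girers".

"girers" has second-to-last letter 'r'. The stems whose second-to-last letter is 'r' (sokzirg → sokzirggar, ratavurg → ratavurggar, kebkogarh → kebkogarhhar) double the final consonant and add -ar.
The other patterns: stems whose second-to-last letter is 'z' insert -un- after the first vowel; stems whose second-to-last letter is 't' add -eka; stems whose second-to-last letter is 'm', 's' or 'w' add ka- … -ovi around the stem.
So girers → girerssar.

girerssar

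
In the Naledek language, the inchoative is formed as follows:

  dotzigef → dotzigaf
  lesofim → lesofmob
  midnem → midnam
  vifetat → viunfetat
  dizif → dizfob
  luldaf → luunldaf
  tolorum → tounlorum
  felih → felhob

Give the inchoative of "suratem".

dotzigef and dizif both end in -f yet inflect differently (dotzigaf, dizfob), so the final letter is not what conditions the rule; the last vowel is.
"suratem" has last vowel 'e'. The stems whose last vowel is 'e' (midnem → midnam, dotzigef → dotzigaf) change the last vowel to 'a'.
So suratem → suratam.

suratam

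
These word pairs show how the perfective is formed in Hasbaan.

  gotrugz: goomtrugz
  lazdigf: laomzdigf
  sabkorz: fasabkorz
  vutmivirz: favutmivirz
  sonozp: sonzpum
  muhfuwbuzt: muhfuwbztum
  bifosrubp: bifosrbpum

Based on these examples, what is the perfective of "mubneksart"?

famubneksart

gotrugz and sabkorz both end in -z yet inflect differently (goomtrugz, fasabkorz), so the final letter is not what conditions the rule; the second-to-last letter is.
"mubneksart" has second-to-last letter 'r'. The stems whose second-to-last letter is 'r' (sabkorz → fasabkorz, vutmivirz → favutmivirz) add the prefix fa-.
The other patterns: stems whose second-to-last letter is 'g' insert -om- after the first vowel; stems whose second-to-last letter is 'b' or 'z' delete the last vowel and add -um.
So mubneksart → famubneksart.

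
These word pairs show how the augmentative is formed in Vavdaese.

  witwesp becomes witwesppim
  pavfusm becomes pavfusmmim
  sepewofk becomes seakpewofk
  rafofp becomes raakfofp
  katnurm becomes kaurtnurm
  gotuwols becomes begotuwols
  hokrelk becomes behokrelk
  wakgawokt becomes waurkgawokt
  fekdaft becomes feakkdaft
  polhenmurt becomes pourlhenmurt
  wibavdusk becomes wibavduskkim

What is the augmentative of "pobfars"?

pourbfars

wibavdusk and hokrelk both end in -k yet inflect differently (wibavduskkim, behokrelk), so the final letter is not what conditions the rule; the second-to-last letter is.
"pobfars" has second-to-last letter 'r'. The stems whose second-to-last letter is 'r' (katnurm → kaurtnurm, polhenmurt → pourlhenmurt) insert -ur- after the first vowel.
The other patterns: stems whose second-to-last letter is 's' double the final consonant and add -im; stems whose second-to-last letter is 'l' add the prefix be-; stems whose second-to-last letter is 'f' insert -ak- after the first vowel.
So pobfars → pourbfars.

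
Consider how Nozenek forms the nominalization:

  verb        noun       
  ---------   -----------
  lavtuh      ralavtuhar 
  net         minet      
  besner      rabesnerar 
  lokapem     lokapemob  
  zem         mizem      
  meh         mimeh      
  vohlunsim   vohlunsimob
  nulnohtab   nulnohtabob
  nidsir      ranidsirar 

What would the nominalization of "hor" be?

mihor

meh and lavtuh both end in -h yet inflect differently (mimeh, ralavtuhar), so the final letter is not what conditions the rule; the number of vowels is.
"hor" has 1 vowel. The stems with 1 vowel (meh → mimeh, net → minet, zem → mizem) add the prefix mi-.
So hor → mihor.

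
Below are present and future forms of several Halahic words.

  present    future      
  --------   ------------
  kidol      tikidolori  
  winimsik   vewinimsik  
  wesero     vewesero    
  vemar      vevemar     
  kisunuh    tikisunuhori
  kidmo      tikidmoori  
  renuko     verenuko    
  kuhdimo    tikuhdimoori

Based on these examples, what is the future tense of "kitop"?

tikitopori

kidmo and wesero both end in -o yet inflect differently (tikidmoori, vewesero), so the final letter is not what conditions the rule; the first letter is.
"kitop" begins with k-. The stems beginning with k- (kidmo → tikidmoori, kidol → tikidolori, kisunuh → tikisunuhori) add ti- … -ori around the stem.
So kitop → tikitopori.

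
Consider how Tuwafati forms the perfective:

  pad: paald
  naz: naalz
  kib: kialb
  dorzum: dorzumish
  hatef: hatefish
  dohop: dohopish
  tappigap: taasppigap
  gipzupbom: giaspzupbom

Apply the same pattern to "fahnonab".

dohop and tappigap both end in -p yet inflect differently (dohopish, taasppigap), so the final letter is not what conditions the rule; the number of vowels is.
"fahnonab" has 3 vowels. The stems with 3 vowels (tappigap → taasppigap, gipzupbom → giaspzupbom) insert -as- after the first vowel.
The other patterns: stems with 1 vowel insert -al- after the first vowel; stems with 2 vowels add -ish.
So fahnonab → faashnonab.

faashnonab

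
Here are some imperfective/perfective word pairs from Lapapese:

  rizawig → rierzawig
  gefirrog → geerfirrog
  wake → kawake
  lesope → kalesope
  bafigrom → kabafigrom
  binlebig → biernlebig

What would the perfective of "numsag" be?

nuermsag

gefirrog and bafigrom both have last vowel 'o' yet inflect differently (geerfirrog, kabafigrom), so the last vowel is not what conditions the rule; the final letter is.
"numsag" ends in -g. The stems ending in -g (gefirrog → geerfirrog, rizawig → rierzawig, binlebig → biernlebig) insert -er- after the first vowel.
So numsag → nuermsag.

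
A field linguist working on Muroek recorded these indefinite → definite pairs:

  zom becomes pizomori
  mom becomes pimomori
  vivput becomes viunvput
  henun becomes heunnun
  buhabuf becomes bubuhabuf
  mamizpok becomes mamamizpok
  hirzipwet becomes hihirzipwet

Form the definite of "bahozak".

vivput and hirzipwet both end in -t yet inflect differently (viunvput, hihirzipwet), so the final letter is not what conditions the rule; the number of vowels is.
"bahozak" has 3 vowels. The stems with 3 vowels (buhabuf → bubuhabuf, mamizpok → mamamizpok, hirzipwet → hihirzipwet) repeat the first consonant+vowel as a prefix.
The other patterns: stems with 1 vowel add pi- … -ori around the stem; stems with 2 vowels insert -un- after the first vowel.
So bahozak → babahozak.

babahozak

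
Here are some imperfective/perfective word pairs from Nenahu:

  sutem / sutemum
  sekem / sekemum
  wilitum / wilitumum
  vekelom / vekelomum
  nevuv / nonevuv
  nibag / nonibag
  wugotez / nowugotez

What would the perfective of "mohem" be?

wilitum and nevuv both have last vowel 'u' yet inflect differently (wilitumum, nonevuv), so the last vowel is not what conditions the rule; the final letter is.
"mohem" ends in -m. The stems ending in -m (sutem → sutemum, sekem → sekemum, wilitum → wilitumum) add -um.
So mohem → mohemum.

mohemum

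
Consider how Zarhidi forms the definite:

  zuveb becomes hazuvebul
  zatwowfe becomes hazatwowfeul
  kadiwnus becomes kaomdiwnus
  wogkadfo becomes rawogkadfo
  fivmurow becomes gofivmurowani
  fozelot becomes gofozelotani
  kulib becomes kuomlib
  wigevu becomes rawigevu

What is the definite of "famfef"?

"famfef" begins with f-. The stems beginning with f- (fozelot → gofozelotani, fivmurow → gofivmurowani) add go- … -ani around the stem.
The other patterns: stems beginning with z- add ha- … -ul around the stem; stems beginning with w- add the prefix ra-; stems beginning with k- insert -om- after the first vowel.
So famfef → gofamfefani.

gofamfefani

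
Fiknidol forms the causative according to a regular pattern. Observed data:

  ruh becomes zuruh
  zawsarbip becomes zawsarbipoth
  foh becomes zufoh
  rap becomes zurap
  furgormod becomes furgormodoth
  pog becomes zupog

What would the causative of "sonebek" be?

sonebekoth

zawsarbip and rap both end in -p yet inflect differently (zawsarbipoth, zurap), so the final letter is not what conditions the rule; the number of vowels is.
"sonebek" has 3 vowels. The stems with 3 vowels (zawsarbip → zawsarbipoth, furgormod → furgormodoth) add -oth.
The other pattern: stems with 1 vowel add the prefix zu-.
So sonebek → sonebekoth.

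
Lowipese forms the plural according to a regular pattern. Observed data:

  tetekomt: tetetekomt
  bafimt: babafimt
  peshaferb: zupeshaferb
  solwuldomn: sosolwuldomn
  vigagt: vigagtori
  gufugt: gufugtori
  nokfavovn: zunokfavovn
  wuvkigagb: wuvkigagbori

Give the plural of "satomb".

vigagt and bafimt both end in -t yet inflect differently (vigagtori, babafimt), so the final letter is not what conditions the rule; the second-to-last letter is.
"satomb" has second-to-last letter 'm'. The stems whose second-to-last letter is 'm' (bafimt → babafimt, tetekomt → tetetekomt, solwuldomn → sosolwuldomn) repeat the first consonant+vowel as a prefix.
The other patterns: stems whose second-to-last letter is 'g' add -ori; stems whose second-to-last letter is 'r' or 'v' add the prefix zu-.
So satomb → sasatomb.

sasatomb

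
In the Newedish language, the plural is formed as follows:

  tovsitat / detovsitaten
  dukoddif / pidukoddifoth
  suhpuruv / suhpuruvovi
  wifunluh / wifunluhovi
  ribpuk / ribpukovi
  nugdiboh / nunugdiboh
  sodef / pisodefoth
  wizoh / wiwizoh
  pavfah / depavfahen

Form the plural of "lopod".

pavfah and wizoh both end in -h yet inflect differently (depavfahen, wiwizoh), so the final letter is not what conditions the rule; the last vowel is.
"lopod" has last vowel 'o'. The stems whose last vowel is 'o' (wizoh → wiwizoh, nugdiboh → nunugdiboh) repeat the first consonant+vowel as a prefix.
So lopod → lolopod.

lolopod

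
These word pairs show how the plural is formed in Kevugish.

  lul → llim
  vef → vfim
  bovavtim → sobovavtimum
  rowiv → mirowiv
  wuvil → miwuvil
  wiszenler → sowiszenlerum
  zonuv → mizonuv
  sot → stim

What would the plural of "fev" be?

lul and wuvil both end in -l yet inflect differently (llim, miwuvil), so the final letter is not what conditions the rule; the number of vowels is.
"fev" has 1 vowel. The stems with 1 vowel (lul → llim, sot → stim, vef → vfim) delete the last vowel and add -im.
So fev → fvim.

fvim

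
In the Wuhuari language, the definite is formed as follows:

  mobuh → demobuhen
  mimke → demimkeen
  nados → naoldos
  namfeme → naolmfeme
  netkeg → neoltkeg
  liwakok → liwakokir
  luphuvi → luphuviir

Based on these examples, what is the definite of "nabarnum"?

"nabarnum" begins with n-. The stems beginning with n- (nados → naoldos, namfeme → naolmfeme, netkeg → neoltkeg) insert -ol- after the first vowel.
So nabarnum → naolbarnum.

naolbarnum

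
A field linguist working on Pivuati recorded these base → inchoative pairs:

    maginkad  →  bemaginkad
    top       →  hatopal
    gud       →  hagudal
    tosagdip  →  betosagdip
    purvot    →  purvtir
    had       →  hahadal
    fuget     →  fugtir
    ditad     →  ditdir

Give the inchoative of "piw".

had and ditad both end in -d yet inflect differently (hahadal, ditdir), so the final letter is not what conditions the rule; the number of vowels is.
"piw" has 1 vowel. The stems with 1 vowel (top → hatopal, had → hahadal, gud → hagudal) add ha- … -al around the stem.
The other patterns: stems with 2 vowels delete the last vowel and add -ir; stems with 3 vowels add the prefix be-.
So piw → hapiwal.

hapiwal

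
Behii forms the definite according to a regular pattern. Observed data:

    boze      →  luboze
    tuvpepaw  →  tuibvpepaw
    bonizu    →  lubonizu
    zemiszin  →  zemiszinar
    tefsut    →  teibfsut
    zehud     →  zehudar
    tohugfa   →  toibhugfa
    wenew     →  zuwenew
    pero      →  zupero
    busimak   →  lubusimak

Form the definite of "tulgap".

"tulgap" begins with t-. The stems beginning with t- (tohugfa → toibhugfa, tuvpepaw → tuibvpepaw, tefsut → teibfsut) insert -ib- after the first vowel.
So tulgap → tuiblgap.

tuiblgap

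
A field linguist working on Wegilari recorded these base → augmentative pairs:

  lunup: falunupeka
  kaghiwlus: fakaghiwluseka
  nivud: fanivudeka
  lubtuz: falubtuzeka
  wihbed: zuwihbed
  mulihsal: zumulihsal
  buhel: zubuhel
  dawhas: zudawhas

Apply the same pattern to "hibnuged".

nivud and wihbed both end in -d yet inflect differently (fanivudeka, zuwihbed), so the final letter is not what conditions the rule; the last vowel is.
"hibnuged" has last vowel 'e'. The stems whose last vowel is 'e' (wihbed → zuwihbed, buhel → zubuhel) add the prefix zu-.
The other pattern: stems whose last vowel is 'u' add fa- … -eka around the stem.
So hibnuged → zuhibnuged.

zuhibnuged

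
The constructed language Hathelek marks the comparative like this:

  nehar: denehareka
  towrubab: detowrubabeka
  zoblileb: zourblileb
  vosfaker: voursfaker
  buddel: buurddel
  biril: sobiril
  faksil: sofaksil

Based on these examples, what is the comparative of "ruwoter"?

towrubab and zoblileb both end in -b yet inflect differently (detowrubabeka, zourblileb), so the final letter is not what conditions the rule; the last vowel is.
"ruwoter" has last vowel 'e'. The stems whose last vowel is 'e' (zoblileb → zourblileb, vosfaker → voursfaker, buddel → buurddel) insert -ur- after the first vowel.
So ruwoter → ruurwoter.

ruurwoter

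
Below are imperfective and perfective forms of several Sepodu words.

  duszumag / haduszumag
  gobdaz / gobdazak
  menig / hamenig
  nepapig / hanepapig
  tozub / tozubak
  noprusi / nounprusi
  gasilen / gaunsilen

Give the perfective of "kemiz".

nepapig and noprusi both have last vowel 'i' yet inflect differently (hanepapig, nounprusi), so the last vowel is not what conditions the rule; the final letter is.
"kemiz" ends in -z. The one such stem in the data (gobdaz → gobdazak) adds -ak, so the same rule applies.
The other patterns: stems ending in -g add the prefix ha-; stems ending in -i or -n insert -un- after the first vowel.
So kemiz → kemizak.

kemizak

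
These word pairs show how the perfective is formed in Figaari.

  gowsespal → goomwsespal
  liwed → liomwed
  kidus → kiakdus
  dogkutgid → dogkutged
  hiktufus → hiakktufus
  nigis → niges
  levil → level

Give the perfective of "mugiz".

mugez

kidus and nigis both end in -s yet inflect differently (kiakdus, niges), so the final letter is not what conditions the rule; the last vowel is.
"mugiz" has last vowel 'i'. The stems whose last vowel is 'i' (dogkutgid → dogkutged, nigis → niges, levil → level) change the last vowel to 'e'.
So mugiz → mugez.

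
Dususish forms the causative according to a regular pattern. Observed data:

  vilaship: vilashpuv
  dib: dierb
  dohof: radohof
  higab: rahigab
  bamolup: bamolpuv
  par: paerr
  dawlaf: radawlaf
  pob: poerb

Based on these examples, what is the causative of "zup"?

pob and higab both end in -b yet inflect differently (poerb, rahigab), so the final letter is not what conditions the rule; the number of vowels is.
"zup" has 1 vowel. The stems with 1 vowel (pob → poerb, par → paerr, dib → dierb) insert -er- after the first vowel.
The other patterns: stems with 2 vowels add the prefix ra-; stems with 3 vowels delete the last vowel and add -uv.
So zup → zuerp.

zuerp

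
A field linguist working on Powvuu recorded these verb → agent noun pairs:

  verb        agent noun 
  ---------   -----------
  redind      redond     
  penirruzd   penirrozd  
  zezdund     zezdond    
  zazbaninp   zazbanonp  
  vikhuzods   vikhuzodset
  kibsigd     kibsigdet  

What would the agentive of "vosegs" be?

vosegset

"vosegs" has second-to-last letter 'g'. The one such stem in the data (kibsigd → kibsigdet) adds -et, so the same rule applies.
So vosegs → vosegset.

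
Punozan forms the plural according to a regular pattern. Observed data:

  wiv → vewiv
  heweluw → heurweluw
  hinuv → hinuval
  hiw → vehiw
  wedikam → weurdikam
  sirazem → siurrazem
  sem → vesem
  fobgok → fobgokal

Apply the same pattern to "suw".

"suw" has 1 vowel. The stems with 1 vowel (sem → vesem, hiw → vehiw, wiv → vewiv) add the prefix ve-.
So suw → vesuw.

vesuw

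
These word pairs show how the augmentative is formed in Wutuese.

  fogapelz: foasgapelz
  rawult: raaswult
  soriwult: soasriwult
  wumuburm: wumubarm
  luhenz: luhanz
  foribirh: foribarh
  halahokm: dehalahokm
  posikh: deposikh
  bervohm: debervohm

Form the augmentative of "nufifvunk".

nufifvank

"nufifvunk" has second-to-last letter 'n'. The one such stem in the data (luhenz → luhanz) changes the last vowel to 'a' (as do wumuburm, foribirh), so the same rule applies.
The other patterns: stems whose second-to-last letter is 'l' insert -as- after the first vowel; stems whose second-to-last letter is 'h' or 'k' add the prefix de-.
So nufifvunk → nufifvank.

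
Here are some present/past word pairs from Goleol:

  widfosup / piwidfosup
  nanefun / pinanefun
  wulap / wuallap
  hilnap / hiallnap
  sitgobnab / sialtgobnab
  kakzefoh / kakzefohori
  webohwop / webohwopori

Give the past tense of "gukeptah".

gualkeptah

widfosup and wulap both end in -p yet inflect differently (piwidfosup, wuallap), so the final letter is not what conditions the rule; the last vowel is.
"gukeptah" has last vowel 'a'. The stems whose last vowel is 'a' (wulap → wuallap, hilnap → hiallnap, sitgobnab → sialtgobnab) insert -al- after the first vowel.
The other patterns: stems whose last vowel is 'u' add the prefix pi-; stems whose last vowel is 'o' add -ori.
So gukeptah → gualkeptah.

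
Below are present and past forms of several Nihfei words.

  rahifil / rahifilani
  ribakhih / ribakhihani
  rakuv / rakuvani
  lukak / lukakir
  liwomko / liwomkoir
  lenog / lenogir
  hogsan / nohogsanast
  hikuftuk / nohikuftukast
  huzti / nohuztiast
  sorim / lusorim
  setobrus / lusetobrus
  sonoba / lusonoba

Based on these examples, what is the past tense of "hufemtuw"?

lukak and hikuftuk both end in -k yet inflect differently (lukakir, nohikuftukast), so the final letter is not what conditions the rule; the first letter is.
"hufemtuw" begins with h-. The stems beginning with h- (hogsan → nohogsanast, hikuftuk → nohikuftukast, huzti → nohuztiast) add no- … -ast around the stem.
The other patterns: stems beginning with r- add -ani; stems beginning with l- add -ir; stems beginning with s- add the prefix lu-.
So hufemtuw → nohufemtuwast.

nohufemtuwast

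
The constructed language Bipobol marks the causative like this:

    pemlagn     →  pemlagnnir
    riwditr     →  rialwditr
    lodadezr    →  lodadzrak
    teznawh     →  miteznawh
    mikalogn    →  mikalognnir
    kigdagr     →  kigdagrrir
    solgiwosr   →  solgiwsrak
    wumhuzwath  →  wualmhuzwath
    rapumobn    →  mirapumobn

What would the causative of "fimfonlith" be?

riwditr and solgiwosr both end in -r yet inflect differently (rialwditr, solgiwsrak), so the final letter is not what conditions the rule; the second-to-last letter is.
"fimfonlith" has second-to-last letter 't'. The stems whose second-to-last letter is 't' (wumhuzwath → wualmhuzwath, riwditr → rialwditr) insert -al- after the first vowel.
So fimfonlith → fialmfonlith.

fialmfonlith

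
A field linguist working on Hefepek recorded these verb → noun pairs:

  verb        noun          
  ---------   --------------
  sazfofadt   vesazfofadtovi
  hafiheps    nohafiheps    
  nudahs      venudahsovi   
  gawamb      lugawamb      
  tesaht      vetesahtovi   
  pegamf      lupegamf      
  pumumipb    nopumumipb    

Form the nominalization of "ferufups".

gawamb and pumumipb both end in -b yet inflect differently (lugawamb, nopumumipb), so the final letter is not what conditions the rule; the second-to-last letter is.
"ferufups" has second-to-last letter 'p'. The stems whose second-to-last letter is 'p' (pumumipb → nopumumipb, hafiheps → nohafiheps) add the prefix no-.
The other patterns: stems whose second-to-last letter is 'm' add the prefix lu-; stems whose second-to-last letter is 'd' or 'h' add ve- … -ovi around the stem.
So ferufups → noferufups.

noferufups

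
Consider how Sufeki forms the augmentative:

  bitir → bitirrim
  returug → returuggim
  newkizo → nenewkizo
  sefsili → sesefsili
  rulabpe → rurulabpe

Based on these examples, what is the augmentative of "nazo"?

nanazo

bitir and sefsili both have last vowel 'i' yet inflect differently (bitirrim, sesefsili), so the last vowel is not what conditions the rule; whether the stem ends in a vowel or a consonant is.
"nazo" ends in a vowel. The stems ending in a vowel (newkizo → nenewkizo, sefsili → sesefsili, rulabpe → rurulabpe) repeat the first consonant+vowel as a prefix.
The other pattern: stems ending in a consonant double the final consonant and add -im.
So nazo → nanazo.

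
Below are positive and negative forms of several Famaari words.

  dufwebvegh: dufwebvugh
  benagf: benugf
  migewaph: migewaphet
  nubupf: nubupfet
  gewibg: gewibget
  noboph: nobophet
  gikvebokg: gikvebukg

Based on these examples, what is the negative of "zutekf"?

dufwebvegh and noboph both end in -h yet inflect differently (dufwebvugh, nobophet), so the final letter is not what conditions the rule; the second-to-last letter is.
"zutekf" has second-to-last letter 'k'. The one such stem in the data (gikvebokg → gikvebukg) changes the last vowel to 'u' (as do benagf, dufwebvegh), so the same rule applies.
The other pattern: stems whose second-to-last letter is 'b' or 'p' add -et.
So zutekf → zutukf.

zutukf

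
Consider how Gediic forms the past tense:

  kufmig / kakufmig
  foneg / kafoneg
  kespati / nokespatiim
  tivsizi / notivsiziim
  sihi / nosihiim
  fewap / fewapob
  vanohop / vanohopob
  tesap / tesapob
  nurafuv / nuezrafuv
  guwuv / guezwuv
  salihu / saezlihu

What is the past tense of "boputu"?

kufmig and kespati both have last vowel 'i' yet inflect differently (kakufmig, nokespatiim), so the last vowel is not what conditions the rule; the final letter is.
"boputu" ends in -u. The one such stem in the data (salihu → saezlihu) inserts -ez- after the first vowel (as do nurafuv, guwuv), so the same rule applies.
The other patterns: stems ending in -g add the prefix ka-; stems ending in -i add no- … -im around the stem; stems ending in -p add -ob.
So boputu → boezputu.

boezputu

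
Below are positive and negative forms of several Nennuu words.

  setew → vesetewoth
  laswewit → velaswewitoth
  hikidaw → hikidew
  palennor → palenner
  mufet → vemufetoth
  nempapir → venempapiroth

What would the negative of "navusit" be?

setew and hikidaw both end in -w yet inflect differently (vesetewoth, hikidew), so the final letter is not what conditions the rule; the last vowel is.
"navusit" has last vowel 'i'. The stems whose last vowel is 'i' (nempapir → venempapiroth, laswewit → velaswewitoth) add ve- … -oth around the stem.
So navusit → venavusitoth.

venavusitoth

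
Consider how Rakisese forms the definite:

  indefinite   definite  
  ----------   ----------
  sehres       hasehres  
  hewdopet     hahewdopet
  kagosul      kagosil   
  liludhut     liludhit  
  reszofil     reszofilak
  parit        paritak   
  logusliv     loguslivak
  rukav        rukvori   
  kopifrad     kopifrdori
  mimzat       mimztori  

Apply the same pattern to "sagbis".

sagbisak

hewdopet and liludhut both end in -t yet inflect differently (hahewdopet, liludhit), so the final letter is not what conditions the rule; the last vowel is.
"sagbis" has last vowel 'i'. The stems whose last vowel is 'i' (reszofil → reszofilak, parit → paritak, logusliv → loguslivak) add -ak.
So sagbis → sagbisak.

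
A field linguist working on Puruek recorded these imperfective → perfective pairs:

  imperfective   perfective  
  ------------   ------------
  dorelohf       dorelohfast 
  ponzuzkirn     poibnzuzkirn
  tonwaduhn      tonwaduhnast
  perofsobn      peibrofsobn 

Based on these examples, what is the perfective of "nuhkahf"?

"nuhkahf" has second-to-last letter 'h'. The stems whose second-to-last letter is 'h' (tonwaduhn → tonwaduhnast, dorelohf → dorelohfast) add -ast.
The other pattern: stems whose second-to-last letter is 'b' or 'r' insert -ib- after the first vowel.
So nuhkahf → nuhkahfast.

nuhkahfast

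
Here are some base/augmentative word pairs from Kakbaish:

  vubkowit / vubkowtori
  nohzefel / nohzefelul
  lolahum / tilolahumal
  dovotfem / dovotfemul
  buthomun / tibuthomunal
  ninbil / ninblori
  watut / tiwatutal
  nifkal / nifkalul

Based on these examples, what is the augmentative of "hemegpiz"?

watut and vubkowit both end in -t yet inflect differently (tiwatutal, vubkowtori), so the final letter is not what conditions the rule; the last vowel is.
"hemegpiz" has last vowel 'i'. The stems whose last vowel is 'i' (vubkowit → vubkowtori, ninbil → ninblori) delete the last vowel and add -ori.
So hemegpiz → hemegpzori.

hemegpzori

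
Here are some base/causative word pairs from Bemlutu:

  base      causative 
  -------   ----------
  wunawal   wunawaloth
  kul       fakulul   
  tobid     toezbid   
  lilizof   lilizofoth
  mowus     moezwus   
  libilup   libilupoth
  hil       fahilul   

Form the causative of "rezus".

kul and wunawal both end in -l yet inflect differently (fakulul, wunawaloth), so the final letter is not what conditions the rule; the number of vowels is.
"rezus" has 2 vowels. The stems with 2 vowels (mowus → moezwus, tobid → toezbid) insert -ez- after the first vowel.
The other patterns: stems with 1 vowel add fa- … -ul around the stem; stems with 3 vowels add -oth.
So rezus → reezzus.

reezzus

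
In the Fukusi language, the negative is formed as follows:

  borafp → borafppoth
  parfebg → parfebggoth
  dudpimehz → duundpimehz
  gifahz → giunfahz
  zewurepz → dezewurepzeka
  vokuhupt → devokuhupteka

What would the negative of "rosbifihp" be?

"rosbifihp" has second-to-last letter 'h'. The stems whose second-to-last letter is 'h' (gifahz → giunfahz, dudpimehz → duundpimehz) insert -un- after the first vowel.
The other patterns: stems whose second-to-last letter is 'p' add de- … -eka around the stem; stems whose second-to-last letter is 'b' or 'f' double the final consonant and add -oth.
So rosbifihp → rounsbifihp.

rounsbifihp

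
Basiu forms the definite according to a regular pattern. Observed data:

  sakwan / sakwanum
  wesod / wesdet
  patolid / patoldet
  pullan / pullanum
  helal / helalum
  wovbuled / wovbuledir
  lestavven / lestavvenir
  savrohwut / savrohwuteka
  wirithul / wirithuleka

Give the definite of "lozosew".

pullan and lestavven both end in -n yet inflect differently (pullanum, lestavvenir), so the final letter is not what conditions the rule; the last vowel is.
"lozosew" has last vowel 'e'. The stems whose last vowel is 'e' (lestavven → lestavvenir, wovbuled → wovbuledir) add -ir.
The other patterns: stems whose last vowel is 'a' add -um; stems whose last vowel is 'u' add -eka; stems whose last vowel is 'i' or 'o' delete the last vowel and add -et.
So lozosew → lozosewir.

lozosewir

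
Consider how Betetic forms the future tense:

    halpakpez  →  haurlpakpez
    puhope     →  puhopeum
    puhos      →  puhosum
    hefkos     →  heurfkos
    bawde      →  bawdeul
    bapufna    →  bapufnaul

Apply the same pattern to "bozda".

"bozda" begins with b-. The stems beginning with b- (bawde → bawdeul, bapufna → bapufnaul) add -ul.
So bozda → bozdaul.

bozdaul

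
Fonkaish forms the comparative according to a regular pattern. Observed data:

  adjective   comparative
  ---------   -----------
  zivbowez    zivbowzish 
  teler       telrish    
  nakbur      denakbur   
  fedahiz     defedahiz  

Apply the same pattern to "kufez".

kufzish

teler and nakbur both end in -r yet inflect differently (telrish, denakbur), so the final letter is not what conditions the rule; the last vowel is.
"kufez" has last vowel 'e'. The stems whose last vowel is 'e' (zivbowez → zivbowzish, teler → telrish) delete the last vowel and add -ish.
The other pattern: stems whose last vowel is 'i' or 'u' add the prefix de-.
So kufez → kufzish.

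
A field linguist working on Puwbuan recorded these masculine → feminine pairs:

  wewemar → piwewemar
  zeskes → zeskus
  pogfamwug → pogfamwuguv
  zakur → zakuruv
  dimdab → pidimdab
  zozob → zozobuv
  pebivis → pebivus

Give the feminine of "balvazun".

dimdab and zozob both end in -b yet inflect differently (pidimdab, zozobuv), so the final letter is not what conditions the rule; the last vowel is.
"balvazun" has last vowel 'u'. The stems whose last vowel is 'u' (zakur → zakuruv, pogfamwug → pogfamwuguv) add -uv.
So balvazun → balvazunuv.

balvazunuv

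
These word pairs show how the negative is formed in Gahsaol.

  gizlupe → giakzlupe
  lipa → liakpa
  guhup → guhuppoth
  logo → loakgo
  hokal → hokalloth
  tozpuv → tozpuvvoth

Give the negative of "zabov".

zabovvoth

"zabov" ends in a consonant. The stems ending in a consonant (guhup → guhuppoth, hokal → hokalloth, tozpuv → tozpuvvoth) double the final consonant and add -oth.
So zabov → zabovvoth.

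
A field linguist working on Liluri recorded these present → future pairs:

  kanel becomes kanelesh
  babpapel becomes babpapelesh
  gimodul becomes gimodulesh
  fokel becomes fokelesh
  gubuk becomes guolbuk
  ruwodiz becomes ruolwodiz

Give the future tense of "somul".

somulesh

"somul" ends in -l. The stems ending in -l (kanel → kanelesh, babpapel → babpapelesh, gimodul → gimodulesh) add -esh.
So somul → somulesh.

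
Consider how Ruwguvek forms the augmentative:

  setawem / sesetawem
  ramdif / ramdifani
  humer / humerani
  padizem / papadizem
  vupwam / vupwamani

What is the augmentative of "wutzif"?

vupwam and setawem both end in -m yet inflect differently (vupwamani, sesetawem), so the final letter is not what conditions the rule; the number of vowels is.
"wutzif" has 2 vowels. The stems with 2 vowels (vupwam → vupwamani, ramdif → ramdifani, humer → humerani) add -ani.
The other pattern: stems with 3 vowels repeat the first consonant+vowel as a prefix.
So wutzif → wutzifani.

wutzifani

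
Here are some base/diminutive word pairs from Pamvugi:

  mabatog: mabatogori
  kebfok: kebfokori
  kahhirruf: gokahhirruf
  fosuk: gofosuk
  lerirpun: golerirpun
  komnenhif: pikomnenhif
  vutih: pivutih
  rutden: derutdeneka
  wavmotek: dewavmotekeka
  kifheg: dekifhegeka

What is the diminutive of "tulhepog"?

kebfok and fosuk both end in -k yet inflect differently (kebfokori, gofosuk), so the final letter is not what conditions the rule; the last vowel is.
"tulhepog" has last vowel 'o'. The stems whose last vowel is 'o' (mabatog → mabatogori, kebfok → kebfokori) add -ori.
The other patterns: stems whose last vowel is 'u' add the prefix go-; stems whose last vowel is 'i' add the prefix pi-; stems whose last vowel is 'e' add de- … -eka around the stem.
So tulhepog → tulhepogori.

tulhepogori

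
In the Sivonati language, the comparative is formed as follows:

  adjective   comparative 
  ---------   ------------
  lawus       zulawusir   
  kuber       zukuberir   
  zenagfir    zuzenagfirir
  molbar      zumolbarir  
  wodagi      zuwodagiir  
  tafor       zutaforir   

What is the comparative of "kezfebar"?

zukezfebarir

Every pair shown (lawus → zulawusir, kuber → zukuberir, zenagfir → zuzenagfirir, …) follows the same rule: add zu- … -ir around the stem.
So kezfebar → zukezfebarir.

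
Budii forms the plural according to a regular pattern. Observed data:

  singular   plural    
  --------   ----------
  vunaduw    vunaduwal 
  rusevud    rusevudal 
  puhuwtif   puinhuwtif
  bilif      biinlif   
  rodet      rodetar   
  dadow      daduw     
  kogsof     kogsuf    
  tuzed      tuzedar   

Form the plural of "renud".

renudal

kogsof and puhuwtif both end in -f yet inflect differently (kogsuf, puinhuwtif), so the final letter is not what conditions the rule; the last vowel is.
"renud" has last vowel 'u'. The stems whose last vowel is 'u' (rusevud → rusevudal, vunaduw → vunaduwal) add -al.
So renud → renudal.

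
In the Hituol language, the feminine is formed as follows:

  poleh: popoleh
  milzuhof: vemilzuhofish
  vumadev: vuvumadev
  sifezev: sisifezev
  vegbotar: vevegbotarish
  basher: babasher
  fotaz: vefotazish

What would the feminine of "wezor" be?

"wezor" has last vowel 'o'. The one such stem in the data (milzuhof → vemilzuhofish) adds ve- … -ish around the stem, so the same rule applies.
The other pattern: stems whose last vowel is 'e' repeat the first consonant+vowel as a prefix.
So wezor → vewezorish.

vewezorish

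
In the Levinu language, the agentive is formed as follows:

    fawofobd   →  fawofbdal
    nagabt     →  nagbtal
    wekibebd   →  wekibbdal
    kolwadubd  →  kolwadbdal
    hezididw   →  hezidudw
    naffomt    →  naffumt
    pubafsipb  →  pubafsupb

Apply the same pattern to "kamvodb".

kamvudb

nagabt and naffomt both end in -t yet inflect differently (nagbtal, naffumt), so the final letter is not what conditions the rule; the second-to-last letter is.
"kamvodb" has second-to-last letter 'd'. The one such stem in the data (hezididw → hezidudw) changes the last vowel to 'u' (as do naffomt, pubafsipb), so the same rule applies.
The other pattern: stems whose second-to-last letter is 'b' delete the last vowel and add -al.
So kamvodb → kamvudb.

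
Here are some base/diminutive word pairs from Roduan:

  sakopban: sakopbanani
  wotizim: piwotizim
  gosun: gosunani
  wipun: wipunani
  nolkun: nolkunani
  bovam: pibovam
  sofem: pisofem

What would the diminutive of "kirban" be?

bovam and sakopban both have last vowel 'a' yet inflect differently (pibovam, sakopbanani), so the last vowel is not what conditions the rule; the final letter is.
"kirban" ends in -n. The stems ending in -n (sakopban → sakopbanani, wipun → wipunani, gosun → gosunani) add -ani.
So kirban → kirbanani.

kirbanani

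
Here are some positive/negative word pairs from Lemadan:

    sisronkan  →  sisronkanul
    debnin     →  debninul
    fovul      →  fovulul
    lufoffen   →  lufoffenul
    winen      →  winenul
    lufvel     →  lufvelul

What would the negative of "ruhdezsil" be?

ruhdezsilul

Every pair shown (sisronkan → sisronkanul, debnin → debninul, fovul → fovulul, …) follows the same rule: add -ul.
So ruhdezsil → ruhdezsilul.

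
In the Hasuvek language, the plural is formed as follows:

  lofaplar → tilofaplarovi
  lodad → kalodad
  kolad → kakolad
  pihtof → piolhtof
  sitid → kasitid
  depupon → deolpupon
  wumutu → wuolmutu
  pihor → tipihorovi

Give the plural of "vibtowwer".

tivibtowwerovi

lodad and lofaplar both have last vowel 'a' yet inflect differently (kalodad, tilofaplarovi), so the last vowel is not what conditions the rule; the final letter is.
"vibtowwer" ends in -r. The stems ending in -r (lofaplar → tilofaplarovi, pihor → tipihorovi) add ti- … -ovi around the stem.
So vibtowwer → tivibtowwerovi.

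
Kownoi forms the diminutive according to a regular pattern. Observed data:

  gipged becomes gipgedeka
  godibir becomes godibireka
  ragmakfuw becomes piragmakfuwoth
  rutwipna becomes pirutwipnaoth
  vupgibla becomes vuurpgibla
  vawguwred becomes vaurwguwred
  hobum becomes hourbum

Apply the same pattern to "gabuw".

rutwipna and vupgibla both end in -a yet inflect differently (pirutwipnaoth, vuurpgibla), so the final letter is not what conditions the rule; the first letter is.
"gabuw" begins with g-. The stems beginning with g- (gipged → gipgedeka, godibir → godibireka) add -eka.
The other patterns: stems beginning with r- add pi- … -oth around the stem; stems beginning with h- or v- insert -ur- after the first vowel.
So gabuw → gabuweka.

gabuweka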